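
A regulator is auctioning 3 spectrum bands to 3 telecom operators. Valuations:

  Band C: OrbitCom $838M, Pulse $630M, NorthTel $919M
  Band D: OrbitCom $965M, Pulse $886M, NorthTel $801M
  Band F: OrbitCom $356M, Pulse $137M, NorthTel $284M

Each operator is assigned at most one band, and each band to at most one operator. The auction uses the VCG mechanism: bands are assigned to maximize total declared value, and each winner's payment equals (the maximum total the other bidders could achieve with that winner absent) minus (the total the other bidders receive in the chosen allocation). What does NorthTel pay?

NorthTel pays $482M.

Efficient allocation: OrbitCom→Band F ($356M), Pulse→Band D ($886M), NorthTel→Band C ($919M); total welfare W = $2161M.
NorthTel receives Band C at value $919M, so the others get W − 919 = $1242M.
Without NorthTel: best allocation of the remaining 2 bidders over all 3 bands is OrbitCom→Band C ($838M), Pulse→Band D ($886M), total $1724M.
VCG payment = (others' best without NorthTel) − (others' welfare with NorthTel) = 1724 − 1242 = $482M.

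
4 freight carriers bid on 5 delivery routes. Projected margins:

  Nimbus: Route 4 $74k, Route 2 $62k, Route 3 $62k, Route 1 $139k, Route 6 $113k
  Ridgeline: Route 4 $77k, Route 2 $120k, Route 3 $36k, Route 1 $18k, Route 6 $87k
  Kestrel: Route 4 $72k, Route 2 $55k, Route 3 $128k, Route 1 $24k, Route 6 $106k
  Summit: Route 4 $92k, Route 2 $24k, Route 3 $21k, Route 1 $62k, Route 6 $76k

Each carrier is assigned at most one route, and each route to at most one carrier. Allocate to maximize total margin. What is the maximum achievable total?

Maximum total: $479k

This is the linear assignment problem.
Optimal: Nimbus→Route 1 ($139k), Ridgeline→Route 2 ($120k), Kestrel→Route 3 ($128k), Summit→Route 4 ($92k) — total 139+120+128+92 = $479k.
Next-best assignment: Nimbus→Route 1, Ridgeline→Route 2, Kestrel→Route 3, Summit→Route 6 = $463k.
No other one-to-one assignment exceeds $479k.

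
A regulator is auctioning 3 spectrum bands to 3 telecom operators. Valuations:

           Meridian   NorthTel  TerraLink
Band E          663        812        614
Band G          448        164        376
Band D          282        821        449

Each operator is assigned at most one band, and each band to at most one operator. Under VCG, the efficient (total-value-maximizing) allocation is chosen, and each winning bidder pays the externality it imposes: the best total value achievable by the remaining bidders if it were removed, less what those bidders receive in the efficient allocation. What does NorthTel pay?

NorthTel pays $50M.

Efficient allocation: Meridian→Band G ($448M), NorthTel→Band D ($821M), TerraLink→Band E ($614M); total welfare W = $1883M.
NorthTel receives Band D at value $821M, so the others get W − 821 = $1062M.
Without NorthTel: best allocation of the remaining 2 bidders over all 3 bands is Meridian→Band E ($663M), TerraLink→Band D ($449M), total $1112M.
VCG payment = (others' best without NorthTel) − (others' welfare with NorthTel) = 1112 − 1062 = $50M.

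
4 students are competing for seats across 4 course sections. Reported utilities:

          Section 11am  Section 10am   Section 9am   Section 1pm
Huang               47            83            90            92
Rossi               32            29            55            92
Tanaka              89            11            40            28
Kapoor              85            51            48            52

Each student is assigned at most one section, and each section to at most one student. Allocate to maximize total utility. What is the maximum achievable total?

This is the linear assignment problem.
Optimal: Huang→Section 9am (90 points), Rossi→Section 1pm (92 points), Tanaka→Section 11am (89 points), Kapoor→Section 10am (51 points) — total 90+92+89+51 = 322 points.
Max-entry greedy (repeatedly take the single best remaining cell) gives 287 points, worse by 35.
Next-best assignment: Huang→Section 10am, Rossi→Section 1pm, Tanaka→Section 11am, Kapoor→Section 9am = 312 points.

Max total: 322 points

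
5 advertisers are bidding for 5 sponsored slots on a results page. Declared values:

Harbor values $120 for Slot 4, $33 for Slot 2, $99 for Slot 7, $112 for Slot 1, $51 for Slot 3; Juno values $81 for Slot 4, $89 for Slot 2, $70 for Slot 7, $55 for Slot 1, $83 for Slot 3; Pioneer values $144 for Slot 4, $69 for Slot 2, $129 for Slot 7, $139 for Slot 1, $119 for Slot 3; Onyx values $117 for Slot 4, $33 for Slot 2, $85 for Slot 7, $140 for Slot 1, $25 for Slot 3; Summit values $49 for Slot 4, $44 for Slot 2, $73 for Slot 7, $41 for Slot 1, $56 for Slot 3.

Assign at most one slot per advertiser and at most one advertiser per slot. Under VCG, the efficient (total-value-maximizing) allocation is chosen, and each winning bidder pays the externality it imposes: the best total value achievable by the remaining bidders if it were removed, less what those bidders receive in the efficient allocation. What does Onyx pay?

Onyx pays $20.

Efficient allocation: Harbor→Slot 4 ($120), Juno→Slot 2 ($89), Pioneer→Slot 3 ($119), Onyx→Slot 1 ($140), Summit→Slot 7 ($73); total welfare W = $541.
Onyx receives Slot 1 at value $140, so the others get W − 140 = $401.
Without Onyx: best allocation of the remaining 4 bidders over all 5 slots is Harbor→Slot 4 ($120), Juno→Slot 2 ($89), Pioneer→Slot 1 ($139), Summit→Slot 7 ($73), total $421.
VCG payment = (others' best without Onyx) − (others' welfare with Onyx) = 421 − 401 = $20.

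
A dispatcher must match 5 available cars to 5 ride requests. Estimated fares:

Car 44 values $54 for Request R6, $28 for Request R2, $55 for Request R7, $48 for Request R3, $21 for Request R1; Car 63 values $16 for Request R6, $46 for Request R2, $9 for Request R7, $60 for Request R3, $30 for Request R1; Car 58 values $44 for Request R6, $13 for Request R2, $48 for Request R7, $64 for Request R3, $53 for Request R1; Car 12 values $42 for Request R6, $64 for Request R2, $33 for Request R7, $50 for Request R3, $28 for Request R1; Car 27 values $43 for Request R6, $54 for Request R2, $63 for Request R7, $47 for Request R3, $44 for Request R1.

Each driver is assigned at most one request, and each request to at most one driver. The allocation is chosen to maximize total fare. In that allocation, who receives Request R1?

Treat this as an assignment problem: match each driver to one request.
Optimal: Car 44→Request R6 ($54), Car 63→Request R3 ($60), Car 58→Request R1 ($53), Car 12→Request R2 ($64), Car 27→Request R7 ($63) — total 54+60+53+64+63 = $294.
Max-entry greedy (repeatedly take the single best remaining cell) gives $275, worse by 19.
Every other assignment is strictly worse.
Car 58's own top request is Request R3 ($64), but forcing Car 58→Request R3 and reassigning the rest optimally gives only $275 — worse by 19.

Car 58 receives Request R1.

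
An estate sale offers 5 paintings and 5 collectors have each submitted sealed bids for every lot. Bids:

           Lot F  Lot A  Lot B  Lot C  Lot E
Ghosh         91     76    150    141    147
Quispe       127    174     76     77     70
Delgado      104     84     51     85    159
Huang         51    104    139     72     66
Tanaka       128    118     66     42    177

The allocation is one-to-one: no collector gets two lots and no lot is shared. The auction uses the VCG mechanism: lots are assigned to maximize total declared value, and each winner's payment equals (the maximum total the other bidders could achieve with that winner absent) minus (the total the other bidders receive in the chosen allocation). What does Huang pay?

Huang pays $9.

Efficient allocation: Ghosh→Lot C ($141), Quispe→Lot A ($174), Delgado→Lot E ($159), Huang→Lot B ($139), Tanaka→Lot F ($128); total welfare W = $741.
Huang receives Lot B at value $139, so the others get W − 139 = $602.
Without Huang: best allocation of the remaining 4 bidders over all 5 lots is Ghosh→Lot B ($150), Quispe→Lot A ($174), Delgado→Lot E ($159), Tanaka→Lot F ($128), total $611.
VCG payment = (others' best without Huang) − (others' welfare with Huang) = 611 − 602 = $9.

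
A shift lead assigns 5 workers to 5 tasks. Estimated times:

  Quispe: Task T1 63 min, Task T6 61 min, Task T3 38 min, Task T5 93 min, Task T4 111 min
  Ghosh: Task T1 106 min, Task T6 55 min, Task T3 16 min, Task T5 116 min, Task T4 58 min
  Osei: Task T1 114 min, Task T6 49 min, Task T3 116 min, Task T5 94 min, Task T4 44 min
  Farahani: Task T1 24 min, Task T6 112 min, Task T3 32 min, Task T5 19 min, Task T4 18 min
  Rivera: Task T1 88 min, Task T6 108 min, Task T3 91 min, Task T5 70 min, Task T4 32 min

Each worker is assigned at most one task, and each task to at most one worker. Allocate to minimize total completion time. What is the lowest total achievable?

Treat this as an assignment problem: match each worker to one task.
Optimal: Quispe→Task T1 (63 min), Ghosh→Task T3 (16 min), Osei→Task T6 (49 min), Farahani→Task T5 (19 min), Rivera→Task T4 (32 min) — total 63+16+49+19+32 = 179 min.
Column-greedy (each task in turn goes to its cheapest remaining worker) gives 270 min, worse by 91.
Swapping Ghosh↔Osei (Ghosh→Task T6 55 min, Osei→Task T3 116 min) adds 106.

Min total: 179 min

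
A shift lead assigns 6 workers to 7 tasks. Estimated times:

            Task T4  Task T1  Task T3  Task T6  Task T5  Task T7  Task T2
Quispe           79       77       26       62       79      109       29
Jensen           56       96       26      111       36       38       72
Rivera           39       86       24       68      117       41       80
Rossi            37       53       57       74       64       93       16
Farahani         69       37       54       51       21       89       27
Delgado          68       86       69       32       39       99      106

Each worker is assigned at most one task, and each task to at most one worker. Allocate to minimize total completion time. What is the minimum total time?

Minimum total: 172 min

Optimal: Quispe→Task T3 (26 min), Jensen→Task T7 (38 min), Rivera→Task T4 (39 min), Rossi→Task T2 (16 min), Farahani→Task T5 (21 min), Delgado→Task T6 (32 min) — total 26+38+39+16+21+32 = 172 min.
Min-entry greedy (repeatedly take the single cheapest remaining cell) gives 208 min, worse by 36.
No other one-to-one assignment undercuts 172 min.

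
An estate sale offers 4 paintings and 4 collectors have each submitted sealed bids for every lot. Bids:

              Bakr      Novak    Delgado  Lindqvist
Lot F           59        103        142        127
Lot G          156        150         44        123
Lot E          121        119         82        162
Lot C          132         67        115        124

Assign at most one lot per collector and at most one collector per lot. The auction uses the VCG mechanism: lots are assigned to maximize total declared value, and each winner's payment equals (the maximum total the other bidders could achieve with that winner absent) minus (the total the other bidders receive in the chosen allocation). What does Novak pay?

Novak pays $24.

Efficient allocation: Bakr→Lot C ($132), Novak→Lot G ($150), Delgado→Lot F ($142), Lindqvist→Lot E ($162); total welfare W = $586.
Novak receives Lot G at value $150, so the others get W − 150 = $436.
Without Novak: best allocation of the remaining 3 bidders over all 4 lots is Bakr→Lot G ($156), Delgado→Lot F ($142), Lindqvist→Lot E ($162), total $460.
VCG payment = (others' best without Novak) − (others' welfare with Novak) = 460 − 436 = $24.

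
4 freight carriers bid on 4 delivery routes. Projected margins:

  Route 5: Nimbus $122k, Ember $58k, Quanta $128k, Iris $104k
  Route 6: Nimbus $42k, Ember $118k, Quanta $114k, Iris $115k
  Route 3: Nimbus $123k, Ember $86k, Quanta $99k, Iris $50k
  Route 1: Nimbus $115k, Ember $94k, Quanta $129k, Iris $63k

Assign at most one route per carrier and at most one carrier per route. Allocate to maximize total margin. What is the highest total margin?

Optimal: Nimbus→Route 3 ($123k), Ember→Route 6 ($118k), Quanta→Route 1 ($129k), Iris→Route 5 ($104k) — total 123+118+129+104 = $474k.
Column-greedy (each route in turn goes to its best remaining carrier) gives $432k, worse by 42.
Swapping Iris↔Quanta (Iris→Route 1 $63k, Quanta→Route 5 $128k) loses 42.

Max total: $474k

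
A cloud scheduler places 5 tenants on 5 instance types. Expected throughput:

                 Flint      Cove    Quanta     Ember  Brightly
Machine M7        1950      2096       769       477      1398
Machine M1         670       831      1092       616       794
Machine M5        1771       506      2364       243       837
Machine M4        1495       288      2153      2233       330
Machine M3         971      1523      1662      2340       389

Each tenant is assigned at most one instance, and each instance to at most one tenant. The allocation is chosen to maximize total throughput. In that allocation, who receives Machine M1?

Brightly receives Machine M1.

Optimal: Flint→Machine M5 (1771 ops/s), Cove→Machine M7 (2096 ops/s), Quanta→Machine M4 (2153 ops/s), Ember→Machine M3 (2340 ops/s), Brightly→Machine M1 (794 ops/s) — total 1771+2096+2153+2340+794 = 9154 ops/s.
Row-greedy (each tenant in turn takes its best remaining instance) gives 8864 ops/s, worse by 290.
Next-best assignment: Flint→Machine M4, Cove→Machine M7, Quanta→Machine M5, Ember→Machine M3, Brightly→Machine M1 = 9089 ops/s.
Swapping Ember↔Cove (Ember→Machine M7 477 ops/s, Cove→Machine M3 1523 ops/s) loses 2436.
Checked against all permutations: 9154 ops/s is optimal.
Brightly's own top instance is Machine M7 (1398 ops/s), but forcing Brightly→Machine M7 and reassigning the rest optimally gives only 8493 ops/s — worse by 661.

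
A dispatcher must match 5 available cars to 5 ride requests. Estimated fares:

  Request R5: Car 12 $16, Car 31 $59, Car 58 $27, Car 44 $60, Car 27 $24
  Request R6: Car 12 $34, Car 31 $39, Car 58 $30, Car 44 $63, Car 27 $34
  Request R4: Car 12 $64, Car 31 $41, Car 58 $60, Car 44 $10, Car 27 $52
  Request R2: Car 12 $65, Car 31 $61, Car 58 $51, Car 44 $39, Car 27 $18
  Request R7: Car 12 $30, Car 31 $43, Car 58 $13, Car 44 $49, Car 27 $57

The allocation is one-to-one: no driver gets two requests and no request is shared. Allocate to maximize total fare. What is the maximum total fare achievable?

This is the linear assignment problem.
Optimal: Car 12→Request R2 ($65), Car 31→Request R5 ($59), Car 58→Request R4 ($60), Car 44→Request R6 ($63), Car 27→Request R7 ($57) — total 65+59+60+63+57 = $304.
Column-greedy (each request in turn goes to its best remaining driver) gives $271, worse by 33.
No other one-to-one assignment exceeds $304.

Maximum total: $304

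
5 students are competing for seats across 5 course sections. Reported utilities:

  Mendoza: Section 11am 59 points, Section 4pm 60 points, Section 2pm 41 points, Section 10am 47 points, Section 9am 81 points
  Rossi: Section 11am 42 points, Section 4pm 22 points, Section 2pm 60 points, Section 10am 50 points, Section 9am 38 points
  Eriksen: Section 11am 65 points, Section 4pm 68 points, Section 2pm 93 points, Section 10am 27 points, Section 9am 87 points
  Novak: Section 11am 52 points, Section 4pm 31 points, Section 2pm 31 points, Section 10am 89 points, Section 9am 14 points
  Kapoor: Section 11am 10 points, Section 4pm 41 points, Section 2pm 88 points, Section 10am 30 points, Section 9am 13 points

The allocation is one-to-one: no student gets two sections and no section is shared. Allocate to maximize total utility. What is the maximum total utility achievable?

This is a one-to-one assignment (maximum-weight bipartite matching).
Optimal: Mendoza→Section 9am (81 points), Rossi→Section 11am (42 points), Eriksen→Section 4pm (68 points), Novak→Section 10am (89 points), Kapoor→Section 2pm (88 points) — total 81+42+68+89+88 = 368 points.
Column-greedy (each section in turn goes to its best remaining student) gives 340 points, worse by 28.
Next-best assignment: Mendoza→Section 4pm, Rossi→Section 11am, Eriksen→Section 9am, Novak→Section 10am, Kapoor→Section 2pm = 366 points.
Swapping Novak↔Mendoza (Novak→Section 9am 14 points, Mendoza→Section 10am 47 points) loses 109.
Checked against all permutations: 368 points is optimal.

Max total: 368 points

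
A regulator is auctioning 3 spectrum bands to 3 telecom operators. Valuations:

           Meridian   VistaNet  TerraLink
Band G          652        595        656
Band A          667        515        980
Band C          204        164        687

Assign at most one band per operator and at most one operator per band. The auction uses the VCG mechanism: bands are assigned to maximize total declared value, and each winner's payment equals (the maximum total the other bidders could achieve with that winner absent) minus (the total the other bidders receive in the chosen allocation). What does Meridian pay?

Meridian pays $293M.

Efficient allocation: Meridian→Band A ($667M), VistaNet→Band G ($595M), TerraLink→Band C ($687M); total welfare W = $1949M.
Meridian receives Band A at value $667M, so the others get W − 667 = $1282M.
Without Meridian: best allocation of the remaining 2 bidders over all 3 bands is VistaNet→Band G ($595M), TerraLink→Band A ($980M), total $1575M.
VCG payment = (others' best without Meridian) − (others' welfare with Meridian) = 1575 − 1282 = $293M.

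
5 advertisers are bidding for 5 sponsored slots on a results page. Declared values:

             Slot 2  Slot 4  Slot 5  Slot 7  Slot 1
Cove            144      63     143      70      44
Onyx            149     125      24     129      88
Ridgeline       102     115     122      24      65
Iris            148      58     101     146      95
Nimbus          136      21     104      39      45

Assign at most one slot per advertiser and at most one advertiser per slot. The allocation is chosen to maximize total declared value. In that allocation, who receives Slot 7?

Iris receives Slot 7.

This is a one-to-one assignment (maximum-weight bipartite matching).
Optimal: Cove→Slot 5 ($143), Onyx→Slot 1 ($88), Ridgeline→Slot 4 ($115), Iris→Slot 7 ($146), Nimbus→Slot 2 ($136) — total 143+88+115+146+136 = $628.
Column-greedy (each slot in turn goes to its best remaining advertiser) gives $598, worse by 30.
Next-best assignment: Cove→Slot 5, Onyx→Slot 7, Ridgeline→Slot 4, Iris→Slot 1, Nimbus→Slot 2 = $618.
Swapping Nimbus↔Iris (Nimbus→Slot 7 $39, Iris→Slot 2 $148) loses 95.
No other one-to-one assignment exceeds $628.
Iris's own top slot is Slot 2 ($148), but forcing Iris→Slot 2 and reassigning the rest optimally gives only $580 — worse by 48.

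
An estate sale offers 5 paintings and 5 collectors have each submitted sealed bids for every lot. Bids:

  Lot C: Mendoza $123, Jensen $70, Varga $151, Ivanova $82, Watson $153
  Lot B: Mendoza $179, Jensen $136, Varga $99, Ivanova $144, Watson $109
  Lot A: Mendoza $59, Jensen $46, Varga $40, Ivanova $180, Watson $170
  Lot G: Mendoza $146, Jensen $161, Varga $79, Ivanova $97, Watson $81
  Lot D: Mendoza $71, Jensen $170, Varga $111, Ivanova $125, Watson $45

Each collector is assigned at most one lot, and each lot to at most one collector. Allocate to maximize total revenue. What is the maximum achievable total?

This is a one-to-one assignment (maximum-weight bipartite matching).
Optimal: Mendoza→Lot B ($179), Jensen→Lot G ($161), Varga→Lot C ($151), Ivanova→Lot D ($125), Watson→Lot A ($170) — total 179+161+151+125+170 = $786.
Max-entry greedy (repeatedly take the single best remaining cell) gives $761, worse by 25.
Next-best assignment: Mendoza→Lot B, Jensen→Lot G, Varga→Lot D, Ivanova→Lot A, Watson→Lot C = $784.
Swapping Mendoza↔Jensen (Mendoza→Lot G $146, Jensen→Lot B $136) loses 58.
Checked against all permutations: $786 is optimal.

Max total: $786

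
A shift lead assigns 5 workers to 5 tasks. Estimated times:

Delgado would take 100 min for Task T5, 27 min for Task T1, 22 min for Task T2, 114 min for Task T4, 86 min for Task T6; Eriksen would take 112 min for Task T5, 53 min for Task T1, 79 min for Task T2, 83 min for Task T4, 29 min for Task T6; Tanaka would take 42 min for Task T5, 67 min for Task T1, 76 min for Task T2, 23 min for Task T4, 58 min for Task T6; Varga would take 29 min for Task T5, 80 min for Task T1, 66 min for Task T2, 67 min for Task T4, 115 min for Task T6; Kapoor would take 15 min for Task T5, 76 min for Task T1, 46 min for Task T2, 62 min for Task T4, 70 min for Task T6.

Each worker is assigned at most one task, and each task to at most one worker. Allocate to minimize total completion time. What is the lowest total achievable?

Optimal: Delgado→Task T1 (27 min), Eriksen→Task T6 (29 min), Tanaka→Task T4 (23 min), Varga→Task T5 (29 min), Kapoor→Task T2 (46 min) — total 27+29+23+29+46 = 154 min.
Next-best assignment: Delgado→Task T1, Eriksen→Task T6, Tanaka→Task T4, Varga→Task T2, Kapoor→Task T5 = 160 min.

Minimum total: 154 min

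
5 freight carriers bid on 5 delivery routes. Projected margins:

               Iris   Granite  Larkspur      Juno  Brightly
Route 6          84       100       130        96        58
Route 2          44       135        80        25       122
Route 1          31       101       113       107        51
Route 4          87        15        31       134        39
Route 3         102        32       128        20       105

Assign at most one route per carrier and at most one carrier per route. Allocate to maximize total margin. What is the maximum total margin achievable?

Optimal: Iris→Route 3 ($102k), Granite→Route 1 ($101k), Larkspur→Route 6 ($130k), Juno→Route 4 ($134k), Brightly→Route 2 ($122k) — total 102+101+130+134+122 = $589k.
Row-greedy (each carrier in turn takes its best remaining route) gives $552k, worse by 37.
Next-best assignment: Iris→Route 6, Granite→Route 2, Larkspur→Route 1, Juno→Route 4, Brightly→Route 3 = $571k.
No other one-to-one assignment exceeds $589k.

Maximum total: $589k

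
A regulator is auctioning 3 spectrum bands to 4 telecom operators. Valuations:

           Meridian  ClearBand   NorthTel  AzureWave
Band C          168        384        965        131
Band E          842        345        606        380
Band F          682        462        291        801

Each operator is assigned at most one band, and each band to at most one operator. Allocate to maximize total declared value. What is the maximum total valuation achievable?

Optimal: NorthTel→Band C ($965M), Meridian→Band E ($842M), AzureWave→Band F ($801M) — total 965+842+801 = $2608M.
Row-greedy (each operator in turn takes its best remaining band) gives $2269M, worse by 339.
Swapping Meridian↔AzureWave (Meridian→Band F $682M, AzureWave→Band E $380M) loses 581.
No other one-to-one assignment exceeds $2608M.

Max total: $2608M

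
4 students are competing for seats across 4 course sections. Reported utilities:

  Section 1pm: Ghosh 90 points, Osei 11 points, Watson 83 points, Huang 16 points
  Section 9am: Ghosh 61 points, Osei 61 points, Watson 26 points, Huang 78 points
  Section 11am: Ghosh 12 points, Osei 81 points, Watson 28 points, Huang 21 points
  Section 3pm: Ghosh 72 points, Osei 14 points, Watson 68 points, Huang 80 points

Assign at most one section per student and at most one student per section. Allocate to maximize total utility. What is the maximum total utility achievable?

This is the linear assignment problem.
Optimal: Ghosh→Section 1pm (90 points), Osei→Section 11am (81 points), Watson→Section 3pm (68 points), Huang→Section 9am (78 points) — total 90+81+68+78 = 317 points.
Max-entry greedy (repeatedly take the single best remaining cell) gives 277 points, worse by 40.
Next-best assignment: Ghosh→Section 3pm, Osei→Section 11am, Watson→Section 1pm, Huang→Section 9am = 314 points.

Maximum total: 317 points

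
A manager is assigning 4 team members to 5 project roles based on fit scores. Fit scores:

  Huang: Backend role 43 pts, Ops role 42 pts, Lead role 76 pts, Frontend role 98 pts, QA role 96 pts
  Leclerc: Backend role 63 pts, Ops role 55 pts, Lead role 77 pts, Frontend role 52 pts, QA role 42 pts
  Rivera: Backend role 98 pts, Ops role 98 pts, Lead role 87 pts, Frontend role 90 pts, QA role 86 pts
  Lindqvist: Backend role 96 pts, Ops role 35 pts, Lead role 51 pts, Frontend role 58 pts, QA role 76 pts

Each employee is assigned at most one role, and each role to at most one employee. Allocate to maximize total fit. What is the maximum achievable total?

Maximum total: 369 pts

Treat this as an assignment problem: match each employee to one role.
Optimal: Huang→Frontend role (98 pts), Leclerc→Lead role (77 pts), Rivera→Ops role (98 pts), Lindqvist→Backend role (96 pts) — total 98+77+98+96 = 369 pts.
Max-entry greedy (repeatedly take the single best remaining cell) gives 349 pts, worse by 20.
Next-best assignment: Huang→QA role, Leclerc→Lead role, Rivera→Ops role, Lindqvist→Backend role = 367 pts.
Swapping Rivera↔Lindqvist (Rivera→Backend role 98 pts, Lindqvist→Ops role 35 pts) loses 61.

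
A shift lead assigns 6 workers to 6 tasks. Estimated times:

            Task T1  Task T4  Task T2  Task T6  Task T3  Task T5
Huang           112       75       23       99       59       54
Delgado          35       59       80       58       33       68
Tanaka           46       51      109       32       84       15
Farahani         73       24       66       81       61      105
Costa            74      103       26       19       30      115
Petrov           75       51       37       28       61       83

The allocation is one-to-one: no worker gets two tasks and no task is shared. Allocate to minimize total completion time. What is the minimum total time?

Minimum total: 155 min

Optimal: Huang→Task T2 (23 min), Delgado→Task T1 (35 min), Tanaka→Task T5 (15 min), Farahani→Task T4 (24 min), Costa→Task T3 (30 min), Petrov→Task T6 (28 min) — total 23+35+15+24+30+28 = 155 min.
Column-greedy (each task in turn goes to its cheapest remaining worker) gives 177 min, worse by 22.
Next-best assignment: Huang→Task T2, Delgado→Task T1, Tanaka→Task T5, Farahani→Task T4, Costa→Task T6, Petrov→Task T3 = 177 min.
No other one-to-one assignment undercuts 155 min.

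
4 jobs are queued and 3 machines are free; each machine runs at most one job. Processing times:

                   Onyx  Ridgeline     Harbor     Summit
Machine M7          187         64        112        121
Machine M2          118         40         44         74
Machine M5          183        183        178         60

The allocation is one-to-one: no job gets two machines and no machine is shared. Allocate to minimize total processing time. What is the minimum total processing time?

This is the linear assignment problem.
Optimal: Ridgeline→Machine M7 (64 min), Harbor→Machine M2 (44 min), Summit→Machine M5 (60 min) — total 64+44+60 = 168 min.
Row-greedy (each job in turn takes its cheapest remaining machine) gives 360 min, worse by 192.
Next-best assignment: Harbor→Machine M7, Ridgeline→Machine M2, Summit→Machine M5 = 212 min.
Swapping Summit↔Ridgeline (Summit→Machine M7 121 min, Ridgeline→Machine M5 183 min) adds 180.
No other one-to-one assignment undercuts 168 min.

Min total: 168 min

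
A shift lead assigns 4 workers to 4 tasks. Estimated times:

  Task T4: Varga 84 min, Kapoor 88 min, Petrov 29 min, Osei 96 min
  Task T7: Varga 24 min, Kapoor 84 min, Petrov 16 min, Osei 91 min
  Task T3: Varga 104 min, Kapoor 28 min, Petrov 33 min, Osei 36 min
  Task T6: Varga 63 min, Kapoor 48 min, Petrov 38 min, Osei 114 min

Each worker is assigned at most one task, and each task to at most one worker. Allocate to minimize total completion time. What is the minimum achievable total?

Minimum total: 137 min

Optimal: Varga→Task T7 (24 min), Kapoor→Task T6 (48 min), Petrov→Task T4 (29 min), Osei→Task T3 (36 min) — total 24+48+29+36 = 137 min.
Row-greedy (each worker in turn takes its cheapest remaining task) gives 195 min, worse by 58.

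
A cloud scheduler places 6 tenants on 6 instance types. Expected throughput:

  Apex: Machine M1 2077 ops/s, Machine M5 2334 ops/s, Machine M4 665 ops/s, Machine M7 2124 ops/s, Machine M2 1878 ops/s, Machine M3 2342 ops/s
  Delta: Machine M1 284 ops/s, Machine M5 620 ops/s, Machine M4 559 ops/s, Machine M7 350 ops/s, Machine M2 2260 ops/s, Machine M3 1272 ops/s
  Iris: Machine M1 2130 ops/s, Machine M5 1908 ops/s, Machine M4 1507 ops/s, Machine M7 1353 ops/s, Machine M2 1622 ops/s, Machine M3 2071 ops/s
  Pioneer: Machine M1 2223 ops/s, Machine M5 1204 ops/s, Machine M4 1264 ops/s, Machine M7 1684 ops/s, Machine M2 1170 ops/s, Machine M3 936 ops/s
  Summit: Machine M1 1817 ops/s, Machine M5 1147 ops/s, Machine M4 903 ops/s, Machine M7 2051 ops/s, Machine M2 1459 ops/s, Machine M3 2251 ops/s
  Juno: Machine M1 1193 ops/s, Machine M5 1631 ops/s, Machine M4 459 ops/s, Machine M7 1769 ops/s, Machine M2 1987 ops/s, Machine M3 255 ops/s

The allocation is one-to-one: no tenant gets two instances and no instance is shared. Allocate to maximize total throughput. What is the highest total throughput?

Optimal: Apex→Machine M5 (2334 ops/s), Delta→Machine M2 (2260 ops/s), Iris→Machine M4 (1507 ops/s), Pioneer→Machine M1 (2223 ops/s), Summit→Machine M3 (2251 ops/s), Juno→Machine M7 (1769 ops/s) — total 2334+2260+1507+2223+2251+1769 = 12344 ops/s.
Row-greedy (each tenant in turn takes its best remaining instance) gives 10022 ops/s, worse by 2322.
Next-best assignment: Apex→Machine M3, Delta→Machine M2, Iris→Machine M4, Pioneer→Machine M1, Summit→Machine M7, Juno→Machine M5 = 12014 ops/s.
Swapping Iris↔Pioneer (Iris→Machine M1 2130 ops/s, Pioneer→Machine M4 1264 ops/s) loses 336.

Maximum total: 12344 ops/s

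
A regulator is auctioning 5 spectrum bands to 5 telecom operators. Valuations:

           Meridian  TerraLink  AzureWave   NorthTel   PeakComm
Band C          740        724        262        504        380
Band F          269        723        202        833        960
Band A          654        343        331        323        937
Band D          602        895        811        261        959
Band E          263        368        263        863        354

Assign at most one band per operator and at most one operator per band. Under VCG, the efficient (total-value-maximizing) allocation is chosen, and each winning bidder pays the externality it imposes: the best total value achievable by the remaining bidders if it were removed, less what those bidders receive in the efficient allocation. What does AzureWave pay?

AzureWave pays $195M.

Efficient allocation: Meridian→Band C ($740M), TerraLink→Band F ($723M), AzureWave→Band D ($811M), NorthTel→Band E ($863M), PeakComm→Band A ($937M); total welfare W = $4074M.
AzureWave receives Band D at value $811M, so the others get W − 811 = $3263M.
Without AzureWave: best allocation of the remaining 4 bidders over all 5 bands is Meridian→Band C ($740M), TerraLink→Band D ($895M), NorthTel→Band E ($863M), PeakComm→Band F ($960M), total $3458M.
VCG payment = (others' best without AzureWave) − (others' welfare with AzureWave) = 3458 − 3263 = $195M.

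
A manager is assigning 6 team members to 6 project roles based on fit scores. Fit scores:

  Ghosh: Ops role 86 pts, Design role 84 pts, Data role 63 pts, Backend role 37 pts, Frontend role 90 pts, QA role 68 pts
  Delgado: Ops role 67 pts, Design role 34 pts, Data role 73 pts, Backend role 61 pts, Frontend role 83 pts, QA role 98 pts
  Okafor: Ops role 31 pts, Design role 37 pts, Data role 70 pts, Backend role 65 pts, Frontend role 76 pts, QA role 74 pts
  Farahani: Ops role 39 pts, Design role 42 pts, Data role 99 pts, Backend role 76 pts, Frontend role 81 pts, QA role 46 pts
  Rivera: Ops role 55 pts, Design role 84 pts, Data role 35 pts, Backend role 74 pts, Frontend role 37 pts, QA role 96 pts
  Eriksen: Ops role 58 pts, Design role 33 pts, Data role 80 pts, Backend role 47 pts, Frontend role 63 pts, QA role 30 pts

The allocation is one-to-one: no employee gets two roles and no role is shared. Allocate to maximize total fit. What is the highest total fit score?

This is the linear assignment problem.
Optimal: Ghosh→Ops role (86 pts), Delgado→QA role (98 pts), Okafor→Frontend role (76 pts), Farahani→Backend role (76 pts), Rivera→Design role (84 pts), Eriksen→Data role (80 pts) — total 86+98+76+76+84+80 = 500 pts.
Column-greedy (each role in turn goes to its best remaining employee) gives 447 pts, worse by 53.
Next-best assignment: Ghosh→Ops role, Delgado→QA role, Okafor→Backend role, Farahani→Data role, Rivera→Design role, Eriksen→Frontend role = 495 pts.
Every other assignment is strictly worse.

Max total: 500 pts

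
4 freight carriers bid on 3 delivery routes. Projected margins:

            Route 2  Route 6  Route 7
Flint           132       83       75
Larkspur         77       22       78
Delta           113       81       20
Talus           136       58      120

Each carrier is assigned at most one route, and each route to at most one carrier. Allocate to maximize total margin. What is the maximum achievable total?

Max total: $333k

Optimal: Flint→Route 2 ($132k), Delta→Route 6 ($81k), Talus→Route 7 ($120k) — total 132+81+120 = $333k.
Row-greedy (each carrier in turn takes its best remaining route) gives $291k, worse by 42.
Next-best assignment: Delta→Route 2, Flint→Route 6, Talus→Route 7 = $316k.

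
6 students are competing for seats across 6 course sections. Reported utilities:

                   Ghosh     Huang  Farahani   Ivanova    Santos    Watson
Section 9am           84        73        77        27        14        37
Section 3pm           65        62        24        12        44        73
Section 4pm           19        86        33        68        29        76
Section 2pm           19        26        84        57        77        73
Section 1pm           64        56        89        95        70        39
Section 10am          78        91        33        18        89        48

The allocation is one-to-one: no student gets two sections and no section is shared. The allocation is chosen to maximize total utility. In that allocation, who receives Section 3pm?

Optimal: Ghosh→Section 9am (84 points), Huang→Section 4pm (86 points), Farahani→Section 2pm (84 points), Ivanova→Section 1pm (95 points), Santos→Section 10am (89 points), Watson→Section 3pm (73 points) — total 84+86+84+95+89+73 = 511 points.
Row-greedy (each student in turn takes its best remaining section) gives 482 points, worse by 29.
Swapping Farahani↔Huang (Farahani→Section 4pm 33 points, Huang→Section 2pm 26 points) loses 111.
Watson's own top section is Section 4pm (76 points), but forcing Watson→Section 4pm and reassigning the rest optimally gives only 490 points — worse by 21.

Watson receives Section 3pm.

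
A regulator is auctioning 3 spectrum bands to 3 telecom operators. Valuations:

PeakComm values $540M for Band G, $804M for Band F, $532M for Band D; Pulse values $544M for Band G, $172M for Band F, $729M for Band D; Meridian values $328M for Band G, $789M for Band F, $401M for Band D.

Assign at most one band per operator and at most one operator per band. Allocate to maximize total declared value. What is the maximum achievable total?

Max total: $2058M

Optimal: PeakComm→Band G ($540M), Pulse→Band D ($729M), Meridian→Band F ($789M) — total 540+729+789 = $2058M.
Row-greedy (each operator in turn takes its best remaining band) gives $1861M, worse by 197.
Next-best assignment: PeakComm→Band D, Pulse→Band G, Meridian→Band F = $1865M.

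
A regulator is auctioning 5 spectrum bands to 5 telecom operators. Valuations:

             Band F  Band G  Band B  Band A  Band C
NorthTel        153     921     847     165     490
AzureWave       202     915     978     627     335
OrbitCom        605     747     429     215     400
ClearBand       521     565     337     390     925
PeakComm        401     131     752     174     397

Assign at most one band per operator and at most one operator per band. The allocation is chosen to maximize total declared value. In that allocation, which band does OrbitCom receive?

This is a one-to-one assignment (maximum-weight bipartite matching).
Optimal: NorthTel→Band G ($921M), AzureWave→Band A ($627M), OrbitCom→Band F ($605M), ClearBand→Band C ($925M), PeakComm→Band B ($752M) — total 921+627+605+925+752 = $3830M.
Column-greedy (each band in turn goes to its best remaining operator) gives $3291M, worse by 539.
Next-best assignment: NorthTel→Band G, AzureWave→Band B, OrbitCom→Band F, ClearBand→Band C, PeakComm→Band A = $3603M.
Swapping AzureWave↔NorthTel (AzureWave→Band G $915M, NorthTel→Band A $165M) loses 468.
Checked against all permutations: $3830M is optimal.
OrbitCom's own top band is Band G ($747M), but forcing OrbitCom→Band G and reassigning the rest optimally gives only $3547M — worse by 283.

OrbitCom receives Band F.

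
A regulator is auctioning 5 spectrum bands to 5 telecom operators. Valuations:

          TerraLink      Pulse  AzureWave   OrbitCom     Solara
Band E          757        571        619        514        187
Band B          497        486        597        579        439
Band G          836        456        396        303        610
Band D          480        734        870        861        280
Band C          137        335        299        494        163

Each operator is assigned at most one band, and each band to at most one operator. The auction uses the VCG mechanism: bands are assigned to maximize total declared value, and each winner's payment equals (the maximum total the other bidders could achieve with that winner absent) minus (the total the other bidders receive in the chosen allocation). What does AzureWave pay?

AzureWave pays $367M.

Efficient allocation: TerraLink→Band E ($757M), Pulse→Band B ($486M), AzureWave→Band D ($870M), OrbitCom→Band C ($494M), Solara→Band G ($610M); total welfare W = $3217M.
AzureWave receives Band D at value $870M, so the others get W − 870 = $2347M.
Without AzureWave: best allocation of the remaining 4 bidders over all 5 bands is TerraLink→Band E ($757M), Pulse→Band B ($486M), OrbitCom→Band D ($861M), Solara→Band G ($610M), total $2714M.
VCG payment = (others' best without AzureWave) − (others' welfare with AzureWave) = 2714 − 2347 = $367M.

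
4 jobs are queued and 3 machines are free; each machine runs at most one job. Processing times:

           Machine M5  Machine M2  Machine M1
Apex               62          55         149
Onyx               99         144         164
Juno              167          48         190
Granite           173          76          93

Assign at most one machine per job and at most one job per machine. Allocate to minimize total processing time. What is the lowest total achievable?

Optimal: Apex→Machine M5 (62 min), Juno→Machine M2 (48 min), Granite→Machine M1 (93 min) — total 62+48+93 = 203 min.
Row-greedy (each job in turn takes its cheapest remaining machine) gives 344 min, worse by 141.
Every other assignment is strictly worse.

Min total: 203 min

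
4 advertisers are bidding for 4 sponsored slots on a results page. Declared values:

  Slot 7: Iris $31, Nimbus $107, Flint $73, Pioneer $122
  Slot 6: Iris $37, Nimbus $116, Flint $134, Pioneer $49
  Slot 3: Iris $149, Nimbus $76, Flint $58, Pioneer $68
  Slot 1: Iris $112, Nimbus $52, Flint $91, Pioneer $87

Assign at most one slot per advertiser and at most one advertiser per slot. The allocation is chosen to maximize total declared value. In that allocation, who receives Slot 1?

Optimal: Iris→Slot 3 ($149), Nimbus→Slot 6 ($116), Flint→Slot 1 ($91), Pioneer→Slot 7 ($122) — total 149+116+91+122 = $478.
Column-greedy (each slot in turn goes to its best remaining advertiser) gives $457, worse by 21.
Swapping Pioneer↔Flint (Pioneer→Slot 1 $87, Flint→Slot 7 $73) loses 53.
Checked against all permutations: $478 is optimal.
Flint's own top slot is Slot 6 ($134), but forcing Flint→Slot 6 and reassigning the rest optimally gives only $477 — worse by 1.

Flint receives Slot 1.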